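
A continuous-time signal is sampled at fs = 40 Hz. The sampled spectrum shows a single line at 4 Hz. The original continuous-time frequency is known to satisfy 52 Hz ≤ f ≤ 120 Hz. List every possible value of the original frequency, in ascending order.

76 Hz, 84 Hz, 116 Hz

Frequencies that alias to 4 Hz are k·fs ± 4 Hz for integer k ≥ 0.
k=0: 4 Hz.
k=1: 36 Hz, 44 Hz.
k=2: 76 Hz, 84 Hz.
k=3: 116 Hz, 124 Hz.
k=4: 156 Hz, 164 Hz.
Within [52 Hz, 120 Hz]: 76 Hz, 84 Hz, 116 Hz.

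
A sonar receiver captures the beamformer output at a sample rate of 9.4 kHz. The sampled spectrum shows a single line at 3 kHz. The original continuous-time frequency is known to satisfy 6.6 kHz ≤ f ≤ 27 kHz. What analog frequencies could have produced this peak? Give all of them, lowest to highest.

Frequencies that alias to 3 kHz are k·fs ± 3 kHz for integer k ≥ 0.
k=0: 3 kHz.
k=1: 6.4 kHz, 12.4 kHz.
k=2: 15.8 kHz, 21.8 kHz.
k=3: 25.2 kHz, 31.2 kHz.
k=4: 34.6 kHz, 40.6 kHz.
Within [6.6 kHz, 27 kHz]: 12.4 kHz, 15.8 kHz, 21.8 kHz, 25.2 kHz.

12.4 kHz, 15.8 kHz, 21.8 kHz, 25.2 kHz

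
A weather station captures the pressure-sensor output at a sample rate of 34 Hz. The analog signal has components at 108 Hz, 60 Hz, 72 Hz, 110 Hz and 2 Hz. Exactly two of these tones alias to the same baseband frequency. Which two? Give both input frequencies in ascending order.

60 Hz, 110 Hz

fs/2 = 17 Hz.
108 Hz mod fs = 6 Hz.
6 Hz ≤ fs/2 = 17 Hz, appears at 6 Hz.
60 Hz mod fs = 26 Hz.
26 Hz > fs/2 = 17 Hz, folds to fs − 26 Hz = 8 Hz.
72 Hz mod fs = 4 Hz.
4 Hz ≤ fs/2 = 17 Hz, appears at 4 Hz.
110 Hz mod fs = 8 Hz.
8 Hz ≤ fs/2 = 17 Hz, appears at 8 Hz.
2 Hz ≤ fs/2 = 17 Hz, passes unchanged.
60 Hz and 110 Hz both map to 8 Hz.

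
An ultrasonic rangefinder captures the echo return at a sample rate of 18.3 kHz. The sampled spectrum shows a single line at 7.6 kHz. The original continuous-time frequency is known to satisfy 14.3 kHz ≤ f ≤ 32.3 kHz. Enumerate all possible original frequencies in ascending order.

25.9 kHz, 29 kHz

Frequencies that alias to 7.6 kHz are k·fs ± 7.6 kHz for integer k ≥ 0.
k=0: 7.6 kHz.
k=1: 10.7 kHz, 25.9 kHz.
k=2: 29 kHz, 44.2 kHz.
k=3: 47.3 kHz, 62.5 kHz.
Within [14.3 kHz, 32.3 kHz]: 25.9 kHz, 29 kHz.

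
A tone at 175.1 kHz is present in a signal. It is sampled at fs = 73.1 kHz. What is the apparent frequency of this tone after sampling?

28.9 kHz

175.1 kHz mod fs = 28.9 kHz.
28.9 kHz ≤ fs/2 = 36.55 kHz, appears at 28.9 kHz.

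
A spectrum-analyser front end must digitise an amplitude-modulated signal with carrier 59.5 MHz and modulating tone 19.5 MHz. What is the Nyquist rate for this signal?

AM sidebands sit at fc ± fm = 40 MHz and 79 MHz.
Highest-frequency component: 79 MHz.
Nyquist rate = 2 × 79 MHz = 158 MHz.

158 MHz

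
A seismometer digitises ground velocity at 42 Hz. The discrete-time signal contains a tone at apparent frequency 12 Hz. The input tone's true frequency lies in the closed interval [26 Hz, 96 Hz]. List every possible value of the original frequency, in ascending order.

Frequencies that alias to 12 Hz are k·fs ± 12 Hz for integer k ≥ 0.
k=0: 12 Hz.
k=1: 30 Hz, 54 Hz.
k=2: 72 Hz, 96 Hz.
k=3: 114 Hz, 138 Hz.
Within [26 Hz, 96 Hz]: 30 Hz, 54 Hz, 72 Hz, 96 Hz.

30 Hz, 54 Hz, 72 Hz, 96 Hz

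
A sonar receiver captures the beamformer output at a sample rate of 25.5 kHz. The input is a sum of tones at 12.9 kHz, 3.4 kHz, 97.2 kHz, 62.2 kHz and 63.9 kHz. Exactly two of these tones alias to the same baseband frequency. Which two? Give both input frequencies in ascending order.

fs/2 = 12.75 kHz.
12.9 kHz > fs/2 = 12.75 kHz, folds to fs − 12.9 kHz = 12.6 kHz.
3.4 kHz ≤ fs/2 = 12.75 kHz, passes unchanged.
97.2 kHz mod fs = 20.7 kHz.
20.7 kHz > fs/2 = 12.75 kHz, folds to fs − 20.7 kHz = 4.8 kHz.
62.2 kHz mod fs = 11.2 kHz.
11.2 kHz ≤ fs/2 = 12.75 kHz, appears at 11.2 kHz.
63.9 kHz mod fs = 12.9 kHz.
12.9 kHz > fs/2 = 12.75 kHz, folds to fs − 12.9 kHz = 12.6 kHz.
12.9 kHz and 63.9 kHz both map to 12.6 kHz.

12.9 kHz, 63.9 kHz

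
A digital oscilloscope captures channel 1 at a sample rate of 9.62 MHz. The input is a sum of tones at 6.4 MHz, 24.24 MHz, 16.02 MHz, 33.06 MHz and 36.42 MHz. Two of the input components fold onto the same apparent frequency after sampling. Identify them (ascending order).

6.4 MHz, 16.02 MHz

fs/2 = 4.81 MHz.
6.4 MHz > fs/2 = 4.81 MHz, folds to fs − 6.4 MHz = 3.22 MHz.
24.24 MHz mod fs = 5 MHz.
5 MHz > fs/2 = 4.81 MHz, folds to fs − 5 MHz = 4.62 MHz.
16.02 MHz mod fs = 6.4 MHz.
6.4 MHz > fs/2 = 4.81 MHz, folds to fs − 6.4 MHz = 3.22 MHz.
33.06 MHz mod fs = 4.2 MHz.
4.2 MHz ≤ fs/2 = 4.81 MHz, appears at 4.2 MHz.
36.42 MHz mod fs = 7.56 MHz.
7.56 MHz > fs/2 = 4.81 MHz, folds to fs − 7.56 MHz = 2.06 MHz.
6.4 MHz and 16.02 MHz both map to 3.22 MHz.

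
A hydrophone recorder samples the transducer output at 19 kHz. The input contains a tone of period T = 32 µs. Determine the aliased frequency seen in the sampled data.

T = 32 µs → f = 1/T = 31.25 kHz.
31.25 kHz mod fs = 12.25 kHz.
12.25 kHz > fs/2 = 9.5 kHz, folds to fs − 12.25 kHz = 6.75 kHz.

6.75 kHz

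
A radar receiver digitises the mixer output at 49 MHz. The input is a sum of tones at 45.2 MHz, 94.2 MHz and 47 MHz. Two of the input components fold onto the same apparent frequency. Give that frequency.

3.8 MHz

fs/2 = 24.5 MHz.
45.2 MHz > fs/2 = 24.5 MHz, folds to fs − 45.2 MHz = 3.8 MHz.
94.2 MHz mod fs = 45.2 MHz.
45.2 MHz > fs/2 = 24.5 MHz, folds to fs − 45.2 MHz = 3.8 MHz.
47 MHz > fs/2 = 24.5 MHz, folds to fs − 47 MHz = 2 MHz.
45.2 MHz and 94.2 MHz both map to 3.8 MHz.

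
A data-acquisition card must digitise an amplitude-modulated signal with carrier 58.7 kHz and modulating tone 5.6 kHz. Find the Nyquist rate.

128.6 kHz

AM sidebands sit at fc ± fm = 53.1 kHz and 64.3 kHz.
Highest-frequency component: 64.3 kHz.
Nyquist rate = 2 × 64.3 kHz = 128.6 kHz.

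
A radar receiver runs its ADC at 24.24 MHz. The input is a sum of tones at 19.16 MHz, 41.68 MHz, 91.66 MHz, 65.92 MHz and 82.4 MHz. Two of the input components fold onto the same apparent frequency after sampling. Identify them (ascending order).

41.68 MHz, 65.92 MHz

fs/2 = 12.12 MHz.
19.16 MHz > fs/2 = 12.12 MHz, folds to fs − 19.16 MHz = 5.08 MHz.
41.68 MHz mod fs = 17.44 MHz.
17.44 MHz > fs/2 = 12.12 MHz, folds to fs − 17.44 MHz = 6.8 MHz.
91.66 MHz mod fs = 18.94 MHz.
18.94 MHz > fs/2 = 12.12 MHz, folds to fs − 18.94 MHz = 5.3 MHz.
65.92 MHz mod fs = 17.44 MHz.
17.44 MHz > fs/2 = 12.12 MHz, folds to fs − 17.44 MHz = 6.8 MHz.
82.4 MHz mod fs = 9.68 MHz.
9.68 MHz ≤ fs/2 = 12.12 MHz, appears at 9.68 MHz.
41.68 MHz and 65.92 MHz both map to 6.8 MHz.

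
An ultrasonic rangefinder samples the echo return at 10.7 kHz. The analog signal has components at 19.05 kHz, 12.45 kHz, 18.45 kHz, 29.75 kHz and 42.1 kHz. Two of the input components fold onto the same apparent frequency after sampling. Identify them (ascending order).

19.05 kHz, 29.75 kHz

fs/2 = 5.35 kHz.
19.05 kHz mod fs = 8.35 kHz.
8.35 kHz > fs/2 = 5.35 kHz, folds to fs − 8.35 kHz = 2.35 kHz.
12.45 kHz mod fs = 1.75 kHz.
1.75 kHz ≤ fs/2 = 5.35 kHz, appears at 1.75 kHz.
18.45 kHz mod fs = 7.75 kHz.
7.75 kHz > fs/2 = 5.35 kHz, folds to fs − 7.75 kHz = 2.95 kHz.
29.75 kHz mod fs = 8.35 kHz.
8.35 kHz > fs/2 = 5.35 kHz, folds to fs − 8.35 kHz = 2.35 kHz.
42.1 kHz mod fs = 10 kHz.
10 kHz > fs/2 = 5.35 kHz, folds to fs − 10 kHz = 0.7 kHz.
19.05 kHz and 29.75 kHz both map to 2.35 kHz.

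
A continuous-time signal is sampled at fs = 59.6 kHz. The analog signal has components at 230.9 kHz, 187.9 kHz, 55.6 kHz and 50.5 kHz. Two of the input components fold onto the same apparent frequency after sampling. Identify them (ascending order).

fs/2 = 29.8 kHz.
230.9 kHz mod fs = 52.1 kHz.
52.1 kHz > fs/2 = 29.8 kHz, folds to fs − 52.1 kHz = 7.5 kHz.
187.9 kHz mod fs = 9.1 kHz.
9.1 kHz ≤ fs/2 = 29.8 kHz, appears at 9.1 kHz.
55.6 kHz > fs/2 = 29.8 kHz, folds to fs − 55.6 kHz = 4 kHz.
50.5 kHz > fs/2 = 29.8 kHz, folds to fs − 50.5 kHz = 9.1 kHz.
50.5 kHz and 187.9 kHz both map to 9.1 kHz.

50.5 kHz, 187.9 kHz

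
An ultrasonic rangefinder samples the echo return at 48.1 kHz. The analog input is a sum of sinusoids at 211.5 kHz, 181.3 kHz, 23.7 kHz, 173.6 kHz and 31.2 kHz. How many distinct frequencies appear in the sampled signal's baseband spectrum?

fs/2 = 24.05 kHz.
211.5 kHz mod fs = 19.1 kHz.
19.1 kHz ≤ fs/2 = 24.05 kHz, appears at 19.1 kHz.
181.3 kHz mod fs = 37 kHz.
37 kHz > fs/2 = 24.05 kHz, folds to fs − 37 kHz = 11.1 kHz.
23.7 kHz ≤ fs/2 = 24.05 kHz, passes unchanged.
173.6 kHz mod fs = 29.3 kHz.
29.3 kHz > fs/2 = 24.05 kHz, folds to fs − 29.3 kHz = 18.8 kHz.
31.2 kHz > fs/2 = 24.05 kHz, folds to fs − 31.2 kHz = 16.9 kHz.
Distinct values: {11.1 kHz, 16.9 kHz, 18.8 kHz, 19.1 kHz, 23.7 kHz} → 5.

5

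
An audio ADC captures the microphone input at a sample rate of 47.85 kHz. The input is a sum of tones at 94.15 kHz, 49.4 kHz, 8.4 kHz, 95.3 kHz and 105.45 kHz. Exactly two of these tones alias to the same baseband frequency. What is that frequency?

fs/2 = 23.925 kHz.
94.15 kHz mod fs = 46.3 kHz.
46.3 kHz > fs/2 = 23.925 kHz, folds to fs − 46.3 kHz = 1.55 kHz.
49.4 kHz mod fs = 1.55 kHz.
1.55 kHz ≤ fs/2 = 23.925 kHz, appears at 1.55 kHz.
8.4 kHz ≤ fs/2 = 23.925 kHz, passes unchanged.
95.3 kHz mod fs = 47.45 kHz.
47.45 kHz > fs/2 = 23.925 kHz, folds to fs − 47.45 kHz = 0.4 kHz.
105.45 kHz mod fs = 9.75 kHz.
9.75 kHz ≤ fs/2 = 23.925 kHz, appears at 9.75 kHz.
49.4 kHz and 94.15 kHz both map to 1.55 kHz.

1.55 kHz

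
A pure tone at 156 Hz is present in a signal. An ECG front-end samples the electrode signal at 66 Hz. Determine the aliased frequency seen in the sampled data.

156 Hz mod fs = 24 Hz.
24 Hz ≤ fs/2 = 33 Hz, appears at 24 Hz.

24 Hz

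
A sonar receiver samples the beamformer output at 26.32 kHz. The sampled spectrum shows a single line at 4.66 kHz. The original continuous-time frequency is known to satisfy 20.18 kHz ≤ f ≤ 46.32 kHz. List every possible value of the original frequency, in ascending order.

21.66 kHz, 30.98 kHz

Frequencies that alias to 4.66 kHz are k·fs ± 4.66 kHz for integer k ≥ 0.
k=0: 4.66 kHz.
k=1: 21.66 kHz, 30.98 kHz.
k=2: 47.98 kHz, 57.3 kHz.
Within [20.18 kHz, 46.32 kHz]: 21.66 kHz, 30.98 kHz.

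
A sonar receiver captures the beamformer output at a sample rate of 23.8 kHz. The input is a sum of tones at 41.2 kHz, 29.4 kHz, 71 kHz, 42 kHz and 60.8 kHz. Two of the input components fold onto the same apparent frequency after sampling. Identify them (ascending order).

29.4 kHz, 42 kHz

fs/2 = 11.9 kHz.
41.2 kHz mod fs = 17.4 kHz.
17.4 kHz > fs/2 = 11.9 kHz, folds to fs − 17.4 kHz = 6.4 kHz.
29.4 kHz mod fs = 5.6 kHz.
5.6 kHz ≤ fs/2 = 11.9 kHz, appears at 5.6 kHz.
71 kHz mod fs = 23.4 kHz.
23.4 kHz > fs/2 = 11.9 kHz, folds to fs − 23.4 kHz = 0.4 kHz.
42 kHz mod fs = 18.2 kHz.
18.2 kHz > fs/2 = 11.9 kHz, folds to fs − 18.2 kHz = 5.6 kHz.
60.8 kHz mod fs = 13.2 kHz.
13.2 kHz > fs/2 = 11.9 kHz, folds to fs − 13.2 kHz = 10.6 kHz.
29.4 kHz and 42 kHz both map to 5.6 kHz.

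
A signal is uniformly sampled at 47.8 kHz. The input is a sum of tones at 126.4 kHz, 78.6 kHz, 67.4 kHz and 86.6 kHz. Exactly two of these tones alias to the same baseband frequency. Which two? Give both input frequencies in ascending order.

78.6 kHz, 126.4 kHz

fs/2 = 23.9 kHz.
126.4 kHz mod fs = 30.8 kHz.
30.8 kHz > fs/2 = 23.9 kHz, folds to fs − 30.8 kHz = 17 kHz.
78.6 kHz mod fs = 30.8 kHz.
30.8 kHz > fs/2 = 23.9 kHz, folds to fs − 30.8 kHz = 17 kHz.
67.4 kHz mod fs = 19.6 kHz.
19.6 kHz ≤ fs/2 = 23.9 kHz, appears at 19.6 kHz.
86.6 kHz mod fs = 38.8 kHz.
38.8 kHz > fs/2 = 23.9 kHz, folds to fs − 38.8 kHz = 9 kHz.
78.6 kHz and 126.4 kHz both map to 17 kHz.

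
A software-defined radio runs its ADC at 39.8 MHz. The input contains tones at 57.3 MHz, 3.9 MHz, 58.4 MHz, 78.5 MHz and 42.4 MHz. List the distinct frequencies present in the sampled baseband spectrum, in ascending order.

1.1 MHz, 2.6 MHz, 3.9 MHz, 17.5 MHz, 18.6 MHz

fs/2 = 19.9 MHz.
57.3 MHz mod fs = 17.5 MHz.
17.5 MHz ≤ fs/2 = 19.9 MHz, appears at 17.5 MHz.
3.9 MHz ≤ fs/2 = 19.9 MHz, passes unchanged.
58.4 MHz mod fs = 18.6 MHz.
18.6 MHz ≤ fs/2 = 19.9 MHz, appears at 18.6 MHz.
78.5 MHz mod fs = 38.7 MHz.
38.7 MHz > fs/2 = 19.9 MHz, folds to fs − 38.7 MHz = 1.1 MHz.
42.4 MHz mod fs = 2.6 MHz.
2.6 MHz ≤ fs/2 = 19.9 MHz, appears at 2.6 MHz.
Distinct values: {1.1 MHz, 2.6 MHz, 3.9 MHz, 17.5 MHz, 18.6 MHz}.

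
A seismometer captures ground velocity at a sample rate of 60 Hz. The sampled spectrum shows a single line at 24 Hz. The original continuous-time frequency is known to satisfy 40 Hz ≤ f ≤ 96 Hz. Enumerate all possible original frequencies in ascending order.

84 Hz, 96 Hz

Frequencies that alias to 24 Hz are k·fs ± 24 Hz for integer k ≥ 0.
k=0: 24 Hz.
k=1: 36 Hz, 84 Hz.
k=2: 96 Hz, 144 Hz.
k=3: 156 Hz, 204 Hz.
Within [40 Hz, 96 Hz]: 84 Hz, 96 Hz.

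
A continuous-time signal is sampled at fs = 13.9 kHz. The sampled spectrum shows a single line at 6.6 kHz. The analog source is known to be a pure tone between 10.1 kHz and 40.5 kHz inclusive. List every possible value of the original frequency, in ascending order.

20.5 kHz, 21.2 kHz, 34.4 kHz, 35.1 kHz

Frequencies that alias to 6.6 kHz are k·fs ± 6.6 kHz for integer k ≥ 0.
k=0: 6.6 kHz.
k=1: 7.3 kHz, 20.5 kHz.
k=2: 21.2 kHz, 34.4 kHz.
k=3: 35.1 kHz, 48.3 kHz.
k=4: 49 kHz, 62.2 kHz.
Within [10.1 kHz, 40.5 kHz]: 20.5 kHz, 21.2 kHz, 34.4 kHz, 35.1 kHz.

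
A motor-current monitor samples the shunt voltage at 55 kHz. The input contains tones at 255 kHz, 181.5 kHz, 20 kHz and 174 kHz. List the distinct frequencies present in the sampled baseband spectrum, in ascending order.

9 kHz, 16.5 kHz, 20 kHz

fs/2 = 27.5 kHz.
255 kHz mod fs = 35 kHz.
35 kHz > fs/2 = 27.5 kHz, folds to fs − 35 kHz = 20 kHz.
181.5 kHz mod fs = 16.5 kHz.
16.5 kHz ≤ fs/2 = 27.5 kHz, appears at 16.5 kHz.
20 kHz ≤ fs/2 = 27.5 kHz, passes unchanged.
174 kHz mod fs = 9 kHz.
9 kHz ≤ fs/2 = 27.5 kHz, appears at 9 kHz.
Distinct values: {9 kHz, 16.5 kHz, 20 kHz}.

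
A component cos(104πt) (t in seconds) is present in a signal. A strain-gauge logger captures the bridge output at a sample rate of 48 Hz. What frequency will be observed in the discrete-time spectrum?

ω = 104π rad/s → f = ω/(2π) = 52 Hz.
52 Hz mod fs = 4 Hz.
4 Hz ≤ fs/2 = 24 Hz, appears at 4 Hz.

4 Hz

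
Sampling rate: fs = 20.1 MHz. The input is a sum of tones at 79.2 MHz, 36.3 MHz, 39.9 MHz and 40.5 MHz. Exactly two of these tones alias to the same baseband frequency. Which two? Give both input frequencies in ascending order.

fs/2 = 10.05 MHz.
79.2 MHz mod fs = 18.9 MHz.
18.9 MHz > fs/2 = 10.05 MHz, folds to fs − 18.9 MHz = 1.2 MHz.
36.3 MHz mod fs = 16.2 MHz.
16.2 MHz > fs/2 = 10.05 MHz, folds to fs − 16.2 MHz = 3.9 MHz.
39.9 MHz mod fs = 19.8 MHz.
19.8 MHz > fs/2 = 10.05 MHz, folds to fs − 19.8 MHz = 0.3 MHz.
40.5 MHz mod fs = 0.3 MHz.
0.3 MHz ≤ fs/2 = 10.05 MHz, appears at 0.3 MHz.
39.9 MHz and 40.5 MHz both map to 0.3 MHz.

39.9 MHz, 40.5 MHz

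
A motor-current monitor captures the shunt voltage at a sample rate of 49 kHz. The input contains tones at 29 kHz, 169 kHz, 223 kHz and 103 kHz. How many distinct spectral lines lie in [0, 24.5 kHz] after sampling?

3

fs/2 = 24.5 kHz.
29 kHz > fs/2 = 24.5 kHz, folds to fs − 29 kHz = 20 kHz.
169 kHz mod fs = 22 kHz.
22 kHz ≤ fs/2 = 24.5 kHz, appears at 22 kHz.
223 kHz mod fs = 27 kHz.
27 kHz > fs/2 = 24.5 kHz, folds to fs − 27 kHz = 22 kHz.
103 kHz mod fs = 5 kHz.
5 kHz ≤ fs/2 = 24.5 kHz, appears at 5 kHz.
Distinct values: {5 kHz, 20 kHz, 22 kHz} → 3.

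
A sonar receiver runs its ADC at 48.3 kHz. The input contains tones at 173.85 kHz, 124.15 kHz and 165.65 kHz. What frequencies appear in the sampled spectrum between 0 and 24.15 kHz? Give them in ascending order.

19.35 kHz, 20.75 kHz

fs/2 = 24.15 kHz.
173.85 kHz mod fs = 28.95 kHz.
28.95 kHz > fs/2 = 24.15 kHz, folds to fs − 28.95 kHz = 19.35 kHz.
124.15 kHz mod fs = 27.55 kHz.
27.55 kHz > fs/2 = 24.15 kHz, folds to fs − 27.55 kHz = 20.75 kHz.
165.65 kHz mod fs = 20.75 kHz.
20.75 kHz ≤ fs/2 = 24.15 kHz, appears at 20.75 kHz.
Distinct values: {19.35 kHz, 20.75 kHz}.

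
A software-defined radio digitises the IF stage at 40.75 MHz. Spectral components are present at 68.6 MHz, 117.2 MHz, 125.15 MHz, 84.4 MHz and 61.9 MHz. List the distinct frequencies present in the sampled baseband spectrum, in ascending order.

2.9 MHz, 5.05 MHz, 12.9 MHz, 19.6 MHz

fs/2 = 20.375 MHz.
68.6 MHz mod fs = 27.85 MHz.
27.85 MHz > fs/2 = 20.375 MHz, folds to fs − 27.85 MHz = 12.9 MHz.
117.2 MHz mod fs = 35.7 MHz.
35.7 MHz > fs/2 = 20.375 MHz, folds to fs − 35.7 MHz = 5.05 MHz.
125.15 MHz mod fs = 2.9 MHz.
2.9 MHz ≤ fs/2 = 20.375 MHz, appears at 2.9 MHz.
84.4 MHz mod fs = 2.9 MHz.
2.9 MHz ≤ fs/2 = 20.375 MHz, appears at 2.9 MHz.
61.9 MHz mod fs = 21.15 MHz.
21.15 MHz > fs/2 = 20.375 MHz, folds to fs − 21.15 MHz = 19.6 MHz.
Distinct values: {2.9 MHz, 5.05 MHz, 12.9 MHz, 19.6 MHz}.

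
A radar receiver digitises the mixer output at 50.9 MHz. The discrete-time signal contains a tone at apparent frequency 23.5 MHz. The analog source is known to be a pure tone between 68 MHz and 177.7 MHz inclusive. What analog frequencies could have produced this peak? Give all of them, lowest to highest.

74.4 MHz, 78.3 MHz, 125.3 MHz, 129.2 MHz, 176.2 MHz

Frequencies that alias to 23.5 MHz are k·fs ± 23.5 MHz for integer k ≥ 0.
k=0: 23.5 MHz.
k=1: 27.4 MHz, 74.4 MHz.
k=2: 78.3 MHz, 125.3 MHz.
k=3: 129.2 MHz, 176.2 MHz.
k=4: 180.1 MHz, 227.1 MHz.
Within [68 MHz, 177.7 MHz]: 74.4 MHz, 78.3 MHz, 125.3 MHz, 129.2 MHz, 176.2 MHz.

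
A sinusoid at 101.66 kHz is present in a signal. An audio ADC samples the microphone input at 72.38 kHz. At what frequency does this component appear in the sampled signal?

29.28 kHz

101.66 kHz mod fs = 29.28 kHz.
29.28 kHz ≤ fs/2 = 36.19 kHz, appears at 29.28 kHz.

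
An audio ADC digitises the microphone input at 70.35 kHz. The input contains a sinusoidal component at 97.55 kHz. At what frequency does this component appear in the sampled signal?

27.2 kHz

97.55 kHz mod fs = 27.2 kHz.
27.2 kHz ≤ fs/2 = 35.175 kHz, appears at 27.2 kHz.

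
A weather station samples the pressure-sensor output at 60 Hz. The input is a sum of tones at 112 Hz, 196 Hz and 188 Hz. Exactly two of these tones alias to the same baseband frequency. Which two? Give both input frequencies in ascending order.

112 Hz, 188 Hz

fs/2 = 30 Hz.
112 Hz mod fs = 52 Hz.
52 Hz > fs/2 = 30 Hz, folds to fs − 52 Hz = 8 Hz.
196 Hz mod fs = 16 Hz.
16 Hz ≤ fs/2 = 30 Hz, appears at 16 Hz.
188 Hz mod fs = 8 Hz.
8 Hz ≤ fs/2 = 30 Hz, appears at 8 Hz.
112 Hz and 188 Hz both map to 8 Hz.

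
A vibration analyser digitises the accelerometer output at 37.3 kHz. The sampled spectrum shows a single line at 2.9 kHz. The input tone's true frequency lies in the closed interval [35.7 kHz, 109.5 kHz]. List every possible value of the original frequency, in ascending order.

Frequencies that alias to 2.9 kHz are k·fs ± 2.9 kHz for integer k ≥ 0.
k=0: 2.9 kHz.
k=1: 34.4 kHz, 40.2 kHz.
k=2: 71.7 kHz, 77.5 kHz.
k=3: 109 kHz, 114.8 kHz.
k=4: 146.3 kHz, 152.1 kHz.
Within [35.7 kHz, 109.5 kHz]: 40.2 kHz, 71.7 kHz, 77.5 kHz, 109 kHz.

40.2 kHz, 71.7 kHz, 77.5 kHz, 109 kHz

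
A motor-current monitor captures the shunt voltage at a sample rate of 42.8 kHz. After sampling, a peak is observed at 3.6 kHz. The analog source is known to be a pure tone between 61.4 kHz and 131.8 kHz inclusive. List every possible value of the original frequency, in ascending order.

Frequencies that alias to 3.6 kHz are k·fs ± 3.6 kHz for integer k ≥ 0.
k=0: 3.6 kHz.
k=1: 39.2 kHz, 46.4 kHz.
k=2: 82 kHz, 89.2 kHz.
k=3: 124.8 kHz, 132 kHz.
k=4: 167.6 kHz, 174.8 kHz.
Within [61.4 kHz, 131.8 kHz]: 82 kHz, 89.2 kHz, 124.8 kHz.

82 kHz, 89.2 kHz, 124.8 kHz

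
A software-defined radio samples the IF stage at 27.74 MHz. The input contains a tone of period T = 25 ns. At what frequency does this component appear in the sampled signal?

T = 25 ns → f = 1/T = 40 MHz.
40 MHz mod fs = 12.26 MHz.
12.26 MHz ≤ fs/2 = 13.87 MHz, appears at 12.26 MHz.

12.26 MHz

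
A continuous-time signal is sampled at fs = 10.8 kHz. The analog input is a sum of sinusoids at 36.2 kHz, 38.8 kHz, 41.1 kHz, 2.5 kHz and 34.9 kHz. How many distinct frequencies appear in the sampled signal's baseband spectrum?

fs/2 = 5.4 kHz.
36.2 kHz mod fs = 3.8 kHz.
3.8 kHz ≤ fs/2 = 5.4 kHz, appears at 3.8 kHz.
38.8 kHz mod fs = 6.4 kHz.
6.4 kHz > fs/2 = 5.4 kHz, folds to fs − 6.4 kHz = 4.4 kHz.
41.1 kHz mod fs = 8.7 kHz.
8.7 kHz > fs/2 = 5.4 kHz, folds to fs − 8.7 kHz = 2.1 kHz.
2.5 kHz ≤ fs/2 = 5.4 kHz, passes unchanged.
34.9 kHz mod fs = 2.5 kHz.
2.5 kHz ≤ fs/2 = 5.4 kHz, appears at 2.5 kHz.
Distinct values: {2.1 kHz, 2.5 kHz, 3.8 kHz, 4.4 kHz} → 4.

4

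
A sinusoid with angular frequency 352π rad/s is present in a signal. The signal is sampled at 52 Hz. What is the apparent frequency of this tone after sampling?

20 Hz

ω = 352π rad/s → f = ω/(2π) = 176 Hz.
176 Hz mod fs = 20 Hz.
20 Hz ≤ fs/2 = 26 Hz, appears at 20 Hz.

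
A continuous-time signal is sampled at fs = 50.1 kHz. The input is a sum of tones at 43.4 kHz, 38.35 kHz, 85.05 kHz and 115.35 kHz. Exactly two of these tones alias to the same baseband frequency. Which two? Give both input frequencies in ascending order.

fs/2 = 25.05 kHz.
43.4 kHz > fs/2 = 25.05 kHz, folds to fs − 43.4 kHz = 6.7 kHz.
38.35 kHz > fs/2 = 25.05 kHz, folds to fs − 38.35 kHz = 11.75 kHz.
85.05 kHz mod fs = 34.95 kHz.
34.95 kHz > fs/2 = 25.05 kHz, folds to fs − 34.95 kHz = 15.15 kHz.
115.35 kHz mod fs = 15.15 kHz.
15.15 kHz ≤ fs/2 = 25.05 kHz, appears at 15.15 kHz.
85.05 kHz and 115.35 kHz both map to 15.15 kHz.

85.05 kHz, 115.35 kHz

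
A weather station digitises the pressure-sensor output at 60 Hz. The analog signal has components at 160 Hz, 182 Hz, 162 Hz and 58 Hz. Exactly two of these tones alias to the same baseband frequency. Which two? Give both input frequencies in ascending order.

58 Hz, 182 Hz

fs/2 = 30 Hz.
160 Hz mod fs = 40 Hz.
40 Hz > fs/2 = 30 Hz, folds to fs − 40 Hz = 20 Hz.
182 Hz mod fs = 2 Hz.
2 Hz ≤ fs/2 = 30 Hz, appears at 2 Hz.
162 Hz mod fs = 42 Hz.
42 Hz > fs/2 = 30 Hz, folds to fs − 42 Hz = 18 Hz.
58 Hz > fs/2 = 30 Hz, folds to fs − 58 Hz = 2 Hz.
58 Hz and 182 Hz both map to 2 Hz.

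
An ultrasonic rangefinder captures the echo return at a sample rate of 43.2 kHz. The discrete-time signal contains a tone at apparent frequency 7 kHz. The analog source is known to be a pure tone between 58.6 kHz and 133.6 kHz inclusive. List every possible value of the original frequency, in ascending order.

79.4 kHz, 93.4 kHz, 122.6 kHz

Frequencies that alias to 7 kHz are k·fs ± 7 kHz for integer k ≥ 0.
k=0: 7 kHz.
k=1: 36.2 kHz, 50.2 kHz.
k=2: 79.4 kHz, 93.4 kHz.
k=3: 122.6 kHz, 136.6 kHz.
k=4: 165.8 kHz, 179.8 kHz.
Within [58.6 kHz, 133.6 kHz]: 79.4 kHz, 93.4 kHz, 122.6 kHz.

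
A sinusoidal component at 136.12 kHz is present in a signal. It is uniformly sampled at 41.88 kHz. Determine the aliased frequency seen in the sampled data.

10.48 kHz

136.12 kHz mod fs = 10.48 kHz.
10.48 kHz ≤ fs/2 = 20.94 kHz, appears at 10.48 kHz.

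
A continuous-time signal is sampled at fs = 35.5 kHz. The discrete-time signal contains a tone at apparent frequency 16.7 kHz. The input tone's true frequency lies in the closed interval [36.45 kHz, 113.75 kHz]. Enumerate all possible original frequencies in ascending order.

52.2 kHz, 54.3 kHz, 87.7 kHz, 89.8 kHz

Frequencies that alias to 16.7 kHz are k·fs ± 16.7 kHz for integer k ≥ 0.
k=0: 16.7 kHz.
k=1: 18.8 kHz, 52.2 kHz.
k=2: 54.3 kHz, 87.7 kHz.
k=3: 89.8 kHz, 123.2 kHz.
k=4: 125.3 kHz, 158.7 kHz.
Within [36.45 kHz, 113.75 kHz]: 52.2 kHz, 54.3 kHz, 87.7 kHz, 89.8 kHz.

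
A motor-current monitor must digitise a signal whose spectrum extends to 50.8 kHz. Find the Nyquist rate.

Nyquist rate = 2 × 50.8 kHz = 101.6 kHz.

101.6 kHz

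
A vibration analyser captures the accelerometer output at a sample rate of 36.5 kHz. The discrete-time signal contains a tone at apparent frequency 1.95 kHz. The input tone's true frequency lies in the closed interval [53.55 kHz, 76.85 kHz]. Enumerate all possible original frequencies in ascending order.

71.05 kHz, 74.95 kHz

Frequencies that alias to 1.95 kHz are k·fs ± 1.95 kHz for integer k ≥ 0.
k=0: 1.95 kHz.
k=1: 34.55 kHz, 38.45 kHz.
k=2: 71.05 kHz, 74.95 kHz.
k=3: 107.55 kHz, 111.45 kHz.
Within [53.55 kHz, 76.85 kHz]: 71.05 kHz, 74.95 kHz.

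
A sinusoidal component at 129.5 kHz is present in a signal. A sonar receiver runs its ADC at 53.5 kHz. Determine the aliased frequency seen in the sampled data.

22.5 kHz

129.5 kHz mod fs = 22.5 kHz.
22.5 kHz ≤ fs/2 = 26.75 kHz, appears at 22.5 kHz.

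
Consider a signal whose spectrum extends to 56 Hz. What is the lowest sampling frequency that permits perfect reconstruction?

Nyquist rate = 2 × 56 Hz = 112 Hz.

112 Hz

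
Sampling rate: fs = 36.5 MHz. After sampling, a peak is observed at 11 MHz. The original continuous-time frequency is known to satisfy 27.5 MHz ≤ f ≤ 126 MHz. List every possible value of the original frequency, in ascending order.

47.5 MHz, 62 MHz, 84 MHz, 98.5 MHz, 120.5 MHz

Frequencies that alias to 11 MHz are k·fs ± 11 MHz for integer k ≥ 0.
k=0: 11 MHz.
k=1: 25.5 MHz, 47.5 MHz.
k=2: 62 MHz, 84 MHz.
k=3: 98.5 MHz, 120.5 MHz.
k=4: 135 MHz, 157 MHz.
Within [27.5 MHz, 126 MHz]: 47.5 MHz, 62 MHz, 84 MHz, 98.5 MHz, 120.5 MHz.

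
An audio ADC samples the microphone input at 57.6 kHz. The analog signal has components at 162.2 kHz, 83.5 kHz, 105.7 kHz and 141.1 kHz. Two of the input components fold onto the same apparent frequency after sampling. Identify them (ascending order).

83.5 kHz, 141.1 kHz

fs/2 = 28.8 kHz.
162.2 kHz mod fs = 47 kHz.
47 kHz > fs/2 = 28.8 kHz, folds to fs − 47 kHz = 10.6 kHz.
83.5 kHz mod fs = 25.9 kHz.
25.9 kHz ≤ fs/2 = 28.8 kHz, appears at 25.9 kHz.
105.7 kHz mod fs = 48.1 kHz.
48.1 kHz > fs/2 = 28.8 kHz, folds to fs − 48.1 kHz = 9.5 kHz.
141.1 kHz mod fs = 25.9 kHz.
25.9 kHz ≤ fs/2 = 28.8 kHz, appears at 25.9 kHz.
83.5 kHz and 141.1 kHz both map to 25.9 kHz.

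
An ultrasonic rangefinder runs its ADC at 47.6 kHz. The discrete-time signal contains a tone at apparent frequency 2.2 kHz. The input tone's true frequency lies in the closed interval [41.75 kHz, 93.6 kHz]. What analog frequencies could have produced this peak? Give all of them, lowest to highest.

Frequencies that alias to 2.2 kHz are k·fs ± 2.2 kHz for integer k ≥ 0.
k=0: 2.2 kHz.
k=1: 45.4 kHz, 49.8 kHz.
k=2: 93 kHz, 97.4 kHz.
k=3: 140.6 kHz, 145 kHz.
Within [41.75 kHz, 93.6 kHz]: 45.4 kHz, 49.8 kHz, 93 kHz.

45.4 kHz, 49.8 kHz, 93 kHz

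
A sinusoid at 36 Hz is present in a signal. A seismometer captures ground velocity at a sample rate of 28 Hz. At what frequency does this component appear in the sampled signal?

36 Hz mod fs = 8 Hz.
8 Hz ≤ fs/2 = 14 Hz, appears at 8 Hz.

8 Hz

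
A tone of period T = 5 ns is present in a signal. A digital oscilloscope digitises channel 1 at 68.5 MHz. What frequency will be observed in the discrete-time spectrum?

5.5 MHz

T = 5 ns → f = 1/T = 200 MHz.
200 MHz mod fs = 63 MHz.
63 MHz > fs/2 = 34.25 MHz, folds to fs − 63 MHz = 5.5 MHz.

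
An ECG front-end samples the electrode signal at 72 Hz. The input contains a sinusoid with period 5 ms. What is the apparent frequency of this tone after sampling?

16 Hz

T = 5 ms → f = 1/T = 200 Hz.
200 Hz mod fs = 56 Hz.
56 Hz > fs/2 = 36 Hz, folds to fs − 56 Hz = 16 Hz.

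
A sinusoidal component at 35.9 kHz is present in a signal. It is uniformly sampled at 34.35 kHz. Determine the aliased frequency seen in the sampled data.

35.9 kHz mod fs = 1.55 kHz.
1.55 kHz ≤ fs/2 = 17.175 kHz, appears at 1.55 kHz.

1.55 kHz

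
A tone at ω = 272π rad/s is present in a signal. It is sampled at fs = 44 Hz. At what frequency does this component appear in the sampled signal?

ω = 272π rad/s → f = ω/(2π) = 136 Hz.
136 Hz mod fs = 4 Hz.
4 Hz ≤ fs/2 = 22 Hz, appears at 4 Hz.

4 Hz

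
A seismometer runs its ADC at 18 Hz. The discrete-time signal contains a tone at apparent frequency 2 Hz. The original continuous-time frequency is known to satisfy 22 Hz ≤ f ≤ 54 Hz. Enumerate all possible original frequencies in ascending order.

34 Hz, 38 Hz, 52 Hz

Frequencies that alias to 2 Hz are k·fs ± 2 Hz for integer k ≥ 0.
k=0: 2 Hz.
k=1: 16 Hz, 20 Hz.
k=2: 34 Hz, 38 Hz.
k=3: 52 Hz, 56 Hz.
k=4: 70 Hz, 74 Hz.
Within [22 Hz, 54 Hz]: 34 Hz, 38 Hz, 52 Hz.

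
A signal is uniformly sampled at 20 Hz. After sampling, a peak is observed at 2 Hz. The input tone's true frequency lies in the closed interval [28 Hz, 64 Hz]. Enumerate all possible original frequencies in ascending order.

Frequencies that alias to 2 Hz are k·fs ± 2 Hz for integer k ≥ 0.
k=0: 2 Hz.
k=1: 18 Hz, 22 Hz.
k=2: 38 Hz, 42 Hz.
k=3: 58 Hz, 62 Hz.
k=4: 78 Hz, 82 Hz.
Within [28 Hz, 64 Hz]: 38 Hz, 42 Hz, 58 Hz, 62 Hz.

38 Hz, 42 Hz, 58 Hz, 62 Hz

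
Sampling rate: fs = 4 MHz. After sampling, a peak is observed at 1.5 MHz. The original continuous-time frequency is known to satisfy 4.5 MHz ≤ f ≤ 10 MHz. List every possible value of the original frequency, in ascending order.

5.5 MHz, 6.5 MHz, 9.5 MHz

Frequencies that alias to 1.5 MHz are k·fs ± 1.5 MHz for integer k ≥ 0.
k=0: 1.5 MHz.
k=1: 2.5 MHz, 5.5 MHz.
k=2: 6.5 MHz, 9.5 MHz.
k=3: 10.5 MHz, 13.5 MHz.
Within [4.5 MHz, 10 MHz]: 5.5 MHz, 6.5 MHz, 9.5 MHz.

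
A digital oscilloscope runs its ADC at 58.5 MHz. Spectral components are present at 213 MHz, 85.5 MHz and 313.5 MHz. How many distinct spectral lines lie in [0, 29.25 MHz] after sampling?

2

fs/2 = 29.25 MHz.
213 MHz mod fs = 37.5 MHz.
37.5 MHz > fs/2 = 29.25 MHz, folds to fs − 37.5 MHz = 21 MHz.
85.5 MHz mod fs = 27 MHz.
27 MHz ≤ fs/2 = 29.25 MHz, appears at 27 MHz.
313.5 MHz mod fs = 21 MHz.
21 MHz ≤ fs/2 = 29.25 MHz, appears at 21 MHz.
Distinct values: {21 MHz, 27 MHz} → 2.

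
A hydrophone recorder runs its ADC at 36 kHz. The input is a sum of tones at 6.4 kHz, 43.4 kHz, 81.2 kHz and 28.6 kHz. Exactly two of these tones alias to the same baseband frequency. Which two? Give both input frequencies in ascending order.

fs/2 = 18 kHz.
6.4 kHz ≤ fs/2 = 18 kHz, passes unchanged.
43.4 kHz mod fs = 7.4 kHz.
7.4 kHz ≤ fs/2 = 18 kHz, appears at 7.4 kHz.
81.2 kHz mod fs = 9.2 kHz.
9.2 kHz ≤ fs/2 = 18 kHz, appears at 9.2 kHz.
28.6 kHz > fs/2 = 18 kHz, folds to fs − 28.6 kHz = 7.4 kHz.
28.6 kHz and 43.4 kHz both map to 7.4 kHz.

28.6 kHz, 43.4 kHz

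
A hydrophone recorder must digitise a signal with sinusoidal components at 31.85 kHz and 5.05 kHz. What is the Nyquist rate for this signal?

Highest-frequency component: 31.85 kHz.
Nyquist rate = 2 × 31.85 kHz = 63.7 kHz.

63.7 kHz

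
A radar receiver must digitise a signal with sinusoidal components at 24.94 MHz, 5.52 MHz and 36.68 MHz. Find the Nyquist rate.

Highest-frequency component: 36.68 MHz.
Nyquist rate = 2 × 36.68 MHz = 73.36 MHz.

73.36 MHz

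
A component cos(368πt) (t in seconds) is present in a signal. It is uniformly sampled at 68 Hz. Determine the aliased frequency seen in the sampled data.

20 Hz

ω = 368π rad/s → f = ω/(2π) = 184 Hz.
184 Hz mod fs = 48 Hz.
48 Hz > fs/2 = 34 Hz, folds to fs − 48 Hz = 20 Hz.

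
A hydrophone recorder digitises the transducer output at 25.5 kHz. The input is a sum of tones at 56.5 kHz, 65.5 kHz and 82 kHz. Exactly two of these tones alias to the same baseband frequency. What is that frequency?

fs/2 = 12.75 kHz.
56.5 kHz mod fs = 5.5 kHz.
5.5 kHz ≤ fs/2 = 12.75 kHz, appears at 5.5 kHz.
65.5 kHz mod fs = 14.5 kHz.
14.5 kHz > fs/2 = 12.75 kHz, folds to fs − 14.5 kHz = 11 kHz.
82 kHz mod fs = 5.5 kHz.
5.5 kHz ≤ fs/2 = 12.75 kHz, appears at 5.5 kHz.
56.5 kHz and 82 kHz both map to 5.5 kHz.

5.5 kHz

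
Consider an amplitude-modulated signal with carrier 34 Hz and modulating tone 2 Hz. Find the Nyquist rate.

AM sidebands sit at fc ± fm = 32 Hz and 36 Hz.
Highest-frequency component: 36 Hz.
Nyquist rate = 2 × 36 Hz = 72 Hz.

72 Hz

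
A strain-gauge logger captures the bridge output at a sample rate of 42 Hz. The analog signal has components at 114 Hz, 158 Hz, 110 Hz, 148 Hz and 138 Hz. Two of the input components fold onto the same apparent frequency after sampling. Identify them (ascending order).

114 Hz, 138 Hz

fs/2 = 21 Hz.
114 Hz mod fs = 30 Hz.
30 Hz > fs/2 = 21 Hz, folds to fs − 30 Hz = 12 Hz.
158 Hz mod fs = 32 Hz.
32 Hz > fs/2 = 21 Hz, folds to fs − 32 Hz = 10 Hz.
110 Hz mod fs = 26 Hz.
26 Hz > fs/2 = 21 Hz, folds to fs − 26 Hz = 16 Hz.
148 Hz mod fs = 22 Hz.
22 Hz > fs/2 = 21 Hz, folds to fs − 22 Hz = 20 Hz.
138 Hz mod fs = 12 Hz.
12 Hz ≤ fs/2 = 21 Hz, appears at 12 Hz.
114 Hz and 138 Hz both map to 12 Hz.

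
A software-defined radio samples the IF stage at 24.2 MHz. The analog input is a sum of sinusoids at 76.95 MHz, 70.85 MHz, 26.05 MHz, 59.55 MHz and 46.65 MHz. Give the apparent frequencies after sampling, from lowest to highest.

1.75 MHz, 1.85 MHz, 4.35 MHz, 11.15 MHz

fs/2 = 12.1 MHz.
76.95 MHz mod fs = 4.35 MHz.
4.35 MHz ≤ fs/2 = 12.1 MHz, appears at 4.35 MHz.
70.85 MHz mod fs = 22.45 MHz.
22.45 MHz > fs/2 = 12.1 MHz, folds to fs − 22.45 MHz = 1.75 MHz.
26.05 MHz mod fs = 1.85 MHz.
1.85 MHz ≤ fs/2 = 12.1 MHz, appears at 1.85 MHz.
59.55 MHz mod fs = 11.15 MHz.
11.15 MHz ≤ fs/2 = 12.1 MHz, appears at 11.15 MHz.
46.65 MHz mod fs = 22.45 MHz.
22.45 MHz > fs/2 = 12.1 MHz, folds to fs − 22.45 MHz = 1.75 MHz.
Distinct values: {1.75 MHz, 1.85 MHz, 4.35 MHz, 11.15 MHz}.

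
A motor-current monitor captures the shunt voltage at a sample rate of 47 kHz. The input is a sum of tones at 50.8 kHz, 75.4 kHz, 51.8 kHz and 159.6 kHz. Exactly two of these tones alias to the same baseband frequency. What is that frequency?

18.6 kHz

fs/2 = 23.5 kHz.
50.8 kHz mod fs = 3.8 kHz.
3.8 kHz ≤ fs/2 = 23.5 kHz, appears at 3.8 kHz.
75.4 kHz mod fs = 28.4 kHz.
28.4 kHz > fs/2 = 23.5 kHz, folds to fs − 28.4 kHz = 18.6 kHz.
51.8 kHz mod fs = 4.8 kHz.
4.8 kHz ≤ fs/2 = 23.5 kHz, appears at 4.8 kHz.
159.6 kHz mod fs = 18.6 kHz.
18.6 kHz ≤ fs/2 = 23.5 kHz, appears at 18.6 kHz.
75.4 kHz and 159.6 kHz both map to 18.6 kHz.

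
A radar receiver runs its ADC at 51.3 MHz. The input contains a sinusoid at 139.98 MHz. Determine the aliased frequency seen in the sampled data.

13.92 MHz

139.98 MHz mod fs = 37.38 MHz.
37.38 MHz > fs/2 = 25.65 MHz, folds to fs − 37.38 MHz = 13.92 MHz.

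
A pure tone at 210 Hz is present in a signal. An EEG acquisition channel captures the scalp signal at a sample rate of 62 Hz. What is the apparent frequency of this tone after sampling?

210 Hz mod fs = 24 Hz.
24 Hz ≤ fs/2 = 31 Hz, appears at 24 Hz.

24 Hz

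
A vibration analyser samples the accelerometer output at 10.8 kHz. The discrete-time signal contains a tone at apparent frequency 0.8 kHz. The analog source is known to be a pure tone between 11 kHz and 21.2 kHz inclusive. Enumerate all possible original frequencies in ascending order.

Frequencies that alias to 0.8 kHz are k·fs ± 0.8 kHz for integer k ≥ 0.
k=0: 0.8 kHz.
k=1: 10 kHz, 11.6 kHz.
k=2: 20.8 kHz, 22.4 kHz.
k=3: 31.6 kHz, 33.2 kHz.
Within [11 kHz, 21.2 kHz]: 11.6 kHz, 20.8 kHz.

11.6 kHz, 20.8 kHz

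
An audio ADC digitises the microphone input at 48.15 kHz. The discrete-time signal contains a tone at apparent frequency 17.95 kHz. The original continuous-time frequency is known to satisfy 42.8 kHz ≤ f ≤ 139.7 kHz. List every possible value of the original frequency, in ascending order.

66.1 kHz, 78.35 kHz, 114.25 kHz, 126.5 kHz

Frequencies that alias to 17.95 kHz are k·fs ± 17.95 kHz for integer k ≥ 0.
k=0: 17.95 kHz.
k=1: 30.2 kHz, 66.1 kHz.
k=2: 78.35 kHz, 114.25 kHz.
k=3: 126.5 kHz, 162.4 kHz.
k=4: 174.65 kHz, 210.55 kHz.
Within [42.8 kHz, 139.7 kHz]: 66.1 kHz, 78.35 kHz, 114.25 kHz, 126.5 kHz.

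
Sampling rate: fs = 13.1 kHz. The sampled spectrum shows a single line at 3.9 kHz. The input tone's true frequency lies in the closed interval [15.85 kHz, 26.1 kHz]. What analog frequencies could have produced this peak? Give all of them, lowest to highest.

17 kHz, 22.3 kHz

Frequencies that alias to 3.9 kHz are k·fs ± 3.9 kHz for integer k ≥ 0.
k=0: 3.9 kHz.
k=1: 9.2 kHz, 17 kHz.
k=2: 22.3 kHz, 30.1 kHz.
k=3: 35.4 kHz, 43.2 kHz.
Within [15.85 kHz, 26.1 kHz]: 17 kHz, 22.3 kHz.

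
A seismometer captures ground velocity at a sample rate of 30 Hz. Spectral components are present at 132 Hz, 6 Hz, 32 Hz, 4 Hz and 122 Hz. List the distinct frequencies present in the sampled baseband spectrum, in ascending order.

fs/2 = 15 Hz.
132 Hz mod fs = 12 Hz.
12 Hz ≤ fs/2 = 15 Hz, appears at 12 Hz.
6 Hz ≤ fs/2 = 15 Hz, passes unchanged.
32 Hz mod fs = 2 Hz.
2 Hz ≤ fs/2 = 15 Hz, appears at 2 Hz.
4 Hz ≤ fs/2 = 15 Hz, passes unchanged.
122 Hz mod fs = 2 Hz.
2 Hz ≤ fs/2 = 15 Hz, appears at 2 Hz.
Distinct values: {2 Hz, 4 Hz, 6 Hz, 12 Hz}.

2 Hz, 4 Hz, 6 Hz, 12 Hz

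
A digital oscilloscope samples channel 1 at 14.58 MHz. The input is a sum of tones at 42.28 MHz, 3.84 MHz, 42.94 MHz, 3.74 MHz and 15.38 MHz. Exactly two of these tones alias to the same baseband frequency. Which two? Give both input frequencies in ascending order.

15.38 MHz, 42.94 MHz

fs/2 = 7.29 MHz.
42.28 MHz mod fs = 13.12 MHz.
13.12 MHz > fs/2 = 7.29 MHz, folds to fs − 13.12 MHz = 1.46 MHz.
3.84 MHz ≤ fs/2 = 7.29 MHz, passes unchanged.
42.94 MHz mod fs = 13.78 MHz.
13.78 MHz > fs/2 = 7.29 MHz, folds to fs − 13.78 MHz = 0.8 MHz.
3.74 MHz ≤ fs/2 = 7.29 MHz, passes unchanged.
15.38 MHz mod fs = 0.8 MHz.
0.8 MHz ≤ fs/2 = 7.29 MHz, appears at 0.8 MHz.
15.38 MHz and 42.94 MHz both map to 0.8 MHz.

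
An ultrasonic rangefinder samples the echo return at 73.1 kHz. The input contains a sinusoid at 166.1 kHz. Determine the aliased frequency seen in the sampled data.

19.9 kHz

166.1 kHz mod fs = 19.9 kHz.
19.9 kHz ≤ fs/2 = 36.55 kHz, appears at 19.9 kHz.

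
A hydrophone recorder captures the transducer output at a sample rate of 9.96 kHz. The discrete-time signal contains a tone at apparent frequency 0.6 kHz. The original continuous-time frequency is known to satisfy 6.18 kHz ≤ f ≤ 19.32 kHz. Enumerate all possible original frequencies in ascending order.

9.36 kHz, 10.56 kHz, 19.32 kHz

Frequencies that alias to 0.6 kHz are k·fs ± 0.6 kHz for integer k ≥ 0.
k=0: 0.6 kHz.
k=1: 9.36 kHz, 10.56 kHz.
k=2: 19.32 kHz, 20.52 kHz.
k=3: 29.28 kHz, 30.48 kHz.
Within [6.18 kHz, 19.32 kHz]: 9.36 kHz, 10.56 kHz, 19.32 kHz.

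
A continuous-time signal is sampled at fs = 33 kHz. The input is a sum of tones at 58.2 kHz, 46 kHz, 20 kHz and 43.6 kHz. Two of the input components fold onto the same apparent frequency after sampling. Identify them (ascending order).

fs/2 = 16.5 kHz.
58.2 kHz mod fs = 25.2 kHz.
25.2 kHz > fs/2 = 16.5 kHz, folds to fs − 25.2 kHz = 7.8 kHz.
46 kHz mod fs = 13 kHz.
13 kHz ≤ fs/2 = 16.5 kHz, appears at 13 kHz.
20 kHz > fs/2 = 16.5 kHz, folds to fs − 20 kHz = 13 kHz.
43.6 kHz mod fs = 10.6 kHz.
10.6 kHz ≤ fs/2 = 16.5 kHz, appears at 10.6 kHz.
20 kHz and 46 kHz both map to 13 kHz.

20 kHz, 46 kHz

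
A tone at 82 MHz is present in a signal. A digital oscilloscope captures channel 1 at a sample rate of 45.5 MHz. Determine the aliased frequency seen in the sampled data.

82 MHz mod fs = 36.5 MHz.
36.5 MHz > fs/2 = 22.75 MHz, folds to fs − 36.5 MHz = 9 MHz.

9 MHz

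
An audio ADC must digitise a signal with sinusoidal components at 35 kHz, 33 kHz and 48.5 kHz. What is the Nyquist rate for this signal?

Highest-frequency component: 48.5 kHz.
Nyquist rate = 2 × 48.5 kHz = 97 kHz.

97 kHz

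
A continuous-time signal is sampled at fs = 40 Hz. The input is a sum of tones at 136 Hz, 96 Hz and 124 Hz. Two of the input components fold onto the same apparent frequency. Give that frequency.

fs/2 = 20 Hz.
136 Hz mod fs = 16 Hz.
16 Hz ≤ fs/2 = 20 Hz, appears at 16 Hz.
96 Hz mod fs = 16 Hz.
16 Hz ≤ fs/2 = 20 Hz, appears at 16 Hz.
124 Hz mod fs = 4 Hz.
4 Hz ≤ fs/2 = 20 Hz, appears at 4 Hz.
96 Hz and 136 Hz both map to 16 Hz.

16 Hz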